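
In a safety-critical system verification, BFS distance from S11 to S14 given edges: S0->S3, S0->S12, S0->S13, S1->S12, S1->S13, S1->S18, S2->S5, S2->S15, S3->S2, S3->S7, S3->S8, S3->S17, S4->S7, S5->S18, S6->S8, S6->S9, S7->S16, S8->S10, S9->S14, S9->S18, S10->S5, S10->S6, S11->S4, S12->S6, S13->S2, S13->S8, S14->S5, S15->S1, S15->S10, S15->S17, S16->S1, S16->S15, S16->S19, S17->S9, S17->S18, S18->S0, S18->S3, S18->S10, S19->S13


BFS layer-by-layer from S11:
  dist 0: {S11}
  dist 1: {S4}
  dist 2: {S7}
  dist 3: {S16}
  dist 4: {S1, S15, S19}
  dist 5: {S10, S12, S13, S17, S18}
  dist 6: {S0, S2, S3, S5, S6, S8, S9}
  dist 7: {S14}
  -> S14 reached at distance 7
Shortest path length = 7

7


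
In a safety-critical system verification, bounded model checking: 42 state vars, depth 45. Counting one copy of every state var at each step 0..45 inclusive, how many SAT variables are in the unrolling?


BMC unrolls to depth k, creating one copy of each state var for steps 0..k.
Step count = 45 + 1 = 46 (steps 0 through 45)
Vars per step = 42
Total = 42 * 46 = 1932

1932


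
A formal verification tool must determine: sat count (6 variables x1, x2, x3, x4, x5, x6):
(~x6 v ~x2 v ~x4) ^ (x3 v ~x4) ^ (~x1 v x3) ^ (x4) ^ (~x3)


CNF with 5 clauses over 6 vars (64 assignments).
An assignment satisfies CNF iff every clause has >=1 true literal.
Check each row (bits = x1,x2,x3,x4,x5,x6; clause T/F shown):
  row 0 [000000]: clauses=TTTFT -> 0
  row 1 [000001]: clauses=TTTFT -> 0
  row 2 [000010]: clauses=TTTFT -> 0
  row 3 [000011]: clauses=TTTFT -> 0
  row 4 [000100]: clauses=TFTTT -> 0
  (every remaining row is evaluated the same way; all 64 results are listed next)
Full result column, 8 rows per line (x1,x2,x3 fixed per line; x4,x5,x6 runs 000..111 left to right):
  rows 0-7 [x1,x2,x3=000]: 00000000  (ones: 0)
  rows 8-15 [x1,x2,x3=001]: 00000000  (ones: 0)
  rows 16-23 [x1,x2,x3=010]: 00000000  (ones: 0)
  rows 24-31 [x1,x2,x3=011]: 00000000  (ones: 0)
  rows 32-39 [x1,x2,x3=100]: 00000000  (ones: 0)
  rows 40-47 [x1,x2,x3=101]: 00000000  (ones: 0)
  rows 48-55 [x1,x2,x3=110]: 00000000  (ones: 0)
  rows 56-63 [x1,x2,x3=111]: 00000000  (ones: 0)
Satisfying assignments = 0+0+0+0+0+0+0+0 = 0

0


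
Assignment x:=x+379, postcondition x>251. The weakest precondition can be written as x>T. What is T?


Formula: wp(x:=E, P) = P[E/x] (substitute E for x in postcondition)
Step 1: Postcondition: x>251
Step 2: Substitute x+379 for x: x+379>251
Step 3: Solve for x: x > 251-379 = -128

-128


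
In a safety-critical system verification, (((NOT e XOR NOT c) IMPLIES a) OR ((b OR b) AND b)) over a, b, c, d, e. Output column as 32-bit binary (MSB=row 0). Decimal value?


Formula: (((NOT e XOR NOT c) IMPLIES a) OR ((b OR b) AND b)) over a, b, c, d, e (32 rows)
Evaluate each row (bits = a,b,c,d,e, MSB first):
  row 0 [00000]: (((NOT 0 XOR NOT 0) IMPLIES 0) OR ((0 OR 0) AND 0)) -> 1
  row 1 [00001]: (((NOT 1 XOR NOT 0) IMPLIES 0) OR ((0 OR 0) AND 0)) -> 0
  row 2 [00010]: (((NOT 0 XOR NOT 0) IMPLIES 0) OR ((0 OR 0) AND 0)) -> 1
  row 3 [00011]: (((NOT 1 XOR NOT 0) IMPLIES 0) OR ((0 OR 0) AND 0)) -> 0
  row 4 [00100]: (((NOT 0 XOR NOT 1) IMPLIES 0) OR ((0 OR 0) AND 0)) -> 0
  row 5 [00101]: (((NOT 1 XOR NOT 1) IMPLIES 0) OR ((0 OR 0) AND 0)) -> 1
  row 6 [00110]: (((NOT 0 XOR NOT 1) IMPLIES 0) OR ((0 OR 0) AND 0)) -> 0
  row 7 [00111]: (((NOT 1 XOR NOT 1) IMPLIES 0) OR ((0 OR 0) AND 0)) -> 1
  row 8 [01000]: (((NOT 0 XOR NOT 0) IMPLIES 0) OR ((1 OR 1) AND 1)) -> 1
  row 9 [01001]: (((NOT 1 XOR NOT 0) IMPLIES 0) OR ((1 OR 1) AND 1)) -> 1
  row 10 [01010]: (((NOT 0 XOR NOT 0) IMPLIES 0) OR ((1 OR 1) AND 1)) -> 1
  row 11 [01011]: (((NOT 1 XOR NOT 0) IMPLIES 0) OR ((1 OR 1) AND 1)) -> 1
  row 12 [01100]: (((NOT 0 XOR NOT 1) IMPLIES 0) OR ((1 OR 1) AND 1)) -> 1
  row 13 [01101]: (((NOT 1 XOR NOT 1) IMPLIES 0) OR ((1 OR 1) AND 1)) -> 1
  row 14 [01110]: (((NOT 0 XOR NOT 1) IMPLIES 0) OR ((1 OR 1) AND 1)) -> 1
  row 15 [01111]: (((NOT 1 XOR NOT 1) IMPLIES 0) OR ((1 OR 1) AND 1)) -> 1
  row 16 [10000]: (((NOT 0 XOR NOT 0) IMPLIES 1) OR ((0 OR 0) AND 0)) -> 1
  row 17 [10001]: (((NOT 1 XOR NOT 0) IMPLIES 1) OR ((0 OR 0) AND 0)) -> 1
  row 18 [10010]: (((NOT 0 XOR NOT 0) IMPLIES 1) OR ((0 OR 0) AND 0)) -> 1
  row 19 [10011]: (((NOT 1 XOR NOT 0) IMPLIES 1) OR ((0 OR 0) AND 0)) -> 1
  row 20 [10100]: (((NOT 0 XOR NOT 1) IMPLIES 1) OR ((0 OR 0) AND 0)) -> 1
  row 21 [10101]: (((NOT 1 XOR NOT 1) IMPLIES 1) OR ((0 OR 0) AND 0)) -> 1
  row 22 [10110]: (((NOT 0 XOR NOT 1) IMPLIES 1) OR ((0 OR 0) AND 0)) -> 1
  row 23 [10111]: (((NOT 1 XOR NOT 1) IMPLIES 1) OR ((0 OR 0) AND 0)) -> 1
  row 24 [11000]: (((NOT 0 XOR NOT 0) IMPLIES 1) OR ((1 OR 1) AND 1)) -> 1
  row 25 [11001]: (((NOT 1 XOR NOT 0) IMPLIES 1) OR ((1 OR 1) AND 1)) -> 1
  row 26 [11010]: (((NOT 0 XOR NOT 0) IMPLIES 1) OR ((1 OR 1) AND 1)) -> 1
  row 27 [11011]: (((NOT 1 XOR NOT 0) IMPLIES 1) OR ((1 OR 1) AND 1)) -> 1
  row 28 [11100]: (((NOT 0 XOR NOT 1) IMPLIES 1) OR ((1 OR 1) AND 1)) -> 1
  row 29 [11101]: (((NOT 1 XOR NOT 1) IMPLIES 1) OR ((1 OR 1) AND 1)) -> 1
  row 30 [11110]: (((NOT 0 XOR NOT 1) IMPLIES 1) OR ((1 OR 1) AND 1)) -> 1
  row 31 [11111]: (((NOT 1 XOR NOT 1) IMPLIES 1) OR ((1 OR 1) AND 1)) -> 1
Full result column, 4 rows per line (a,b,c fixed per line; d,e runs 00..11 left to right):
  rows 0-3 [a,b,c=000]: 1010  = hex A
  rows 4-7 [a,b,c=001]: 0101  = hex 5
  rows 8-11 [a,b,c=010]: 1111  = hex F
  rows 12-15 [a,b,c=011]: 1111  = hex F
  rows 16-19 [a,b,c=100]: 1111  = hex F
  rows 20-23 [a,b,c=101]: 1111  = hex F
  rows 24-27 [a,b,c=110]: 1111  = hex F
  rows 28-31 [a,b,c=111]: 1111  = hex F
Output column (row 0 .. row 31) = 10100101111111111111111111111111
Output column grouped in 4s = 1010 0101 1111 1111 1111 1111 1111 1111 = 0xA5FFFFFF
Convert to decimal digit by digit (value = value*16 + digit):
  A -> 10
  10*16 + 5 = 165
  165*16 + 15 (F) = 2655
  2655*16 + 15 (F) = 42495
  42495*16 + 15 (F) = 679935
  679935*16 + 15 (F) = 10878975
  10878975*16 + 15 (F) = 174063615
  174063615*16 + 15 (F) = 2785017855
Decimal = 2785017855

2785017855


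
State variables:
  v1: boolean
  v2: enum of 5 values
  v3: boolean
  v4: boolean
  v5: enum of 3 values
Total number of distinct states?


State space = product of domain sizes of all variables.
Domain sizes:
  v1 (boolean): 2
  v2 (enum of 5 values): 5
  v3 (boolean): 2
  v4 (boolean): 2
  v5 (enum of 3 values): 3
Product = 2 * 5 * 2 * 2 * 3 = 120

120


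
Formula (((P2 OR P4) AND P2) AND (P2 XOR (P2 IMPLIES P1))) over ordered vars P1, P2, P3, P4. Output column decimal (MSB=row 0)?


Formula: (((P2 OR P4) AND P2) AND (P2 XOR (P2 IMPLIES P1))) over P1, P2, P3, P4 (16 rows)
Evaluate each row (bits = P1,P2,P3,P4, MSB first):
  row 0 [0000]: (((0 OR 0) AND 0) AND (0 XOR (0 IMPLIES 0))) -> 0
  row 1 [0001]: (((0 OR 1) AND 0) AND (0 XOR (0 IMPLIES 0))) -> 0
  row 2 [0010]: (((0 OR 0) AND 0) AND (0 XOR (0 IMPLIES 0))) -> 0
  row 3 [0011]: (((0 OR 1) AND 0) AND (0 XOR (0 IMPLIES 0))) -> 0
  row 4 [0100]: (((1 OR 0) AND 1) AND (1 XOR (1 IMPLIES 0))) -> 1
  row 5 [0101]: (((1 OR 1) AND 1) AND (1 XOR (1 IMPLIES 0))) -> 1
  row 6 [0110]: (((1 OR 0) AND 1) AND (1 XOR (1 IMPLIES 0))) -> 1
  row 7 [0111]: (((1 OR 1) AND 1) AND (1 XOR (1 IMPLIES 0))) -> 1
  row 8 [1000]: (((0 OR 0) AND 0) AND (0 XOR (0 IMPLIES 1))) -> 0
  row 9 [1001]: (((0 OR 1) AND 0) AND (0 XOR (0 IMPLIES 1))) -> 0
  row 10 [1010]: (((0 OR 0) AND 0) AND (0 XOR (0 IMPLIES 1))) -> 0
  row 11 [1011]: (((0 OR 1) AND 0) AND (0 XOR (0 IMPLIES 1))) -> 0
  row 12 [1100]: (((1 OR 0) AND 1) AND (1 XOR (1 IMPLIES 1))) -> 0
  row 13 [1101]: (((1 OR 1) AND 1) AND (1 XOR (1 IMPLIES 1))) -> 0
  row 14 [1110]: (((1 OR 0) AND 1) AND (1 XOR (1 IMPLIES 1))) -> 0
  row 15 [1111]: (((1 OR 1) AND 1) AND (1 XOR (1 IMPLIES 1))) -> 0
Full result column, 4 rows per line (P1,P2 fixed per line; P3,P4 runs 00..11 left to right):
  rows 0-3 [P1,P2=00]: 0000  = hex 0
  rows 4-7 [P1,P2=01]: 1111  = hex F
  rows 8-11 [P1,P2=10]: 0000  = hex 0
  rows 12-15 [P1,P2=11]: 0000  = hex 0
Output column (row 0 .. row 15) = 0000111100000000
Output column grouped in 4s = 0000 1111 0000 0000 = 0x0F00
Convert to decimal digit by digit (value = value*16 + digit):
  0 -> 0
  0*16 + 15 (F) = 15
  15*16 + 0 = 240
  240*16 + 0 = 3840
Decimal = 3840

3840


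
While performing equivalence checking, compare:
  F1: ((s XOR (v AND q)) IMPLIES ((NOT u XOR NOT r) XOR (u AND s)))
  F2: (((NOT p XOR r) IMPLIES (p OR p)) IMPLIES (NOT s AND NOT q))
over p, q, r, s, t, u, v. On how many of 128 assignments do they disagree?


F1 = ((s XOR (v AND q)) IMPLIES ((NOT u XOR NOT r) XOR (u AND s)))
F2 = (((NOT p XOR r) IMPLIES (p OR p)) IMPLIES (NOT s AND NOT q))
Evaluate both on each of 128 rows (bits = p,q,r,s,t,u,v):
  row 0 [0000000]: F1=1 F2=1 -> 0
  row 1 [0000001]: F1=1 F2=1 -> 0
  row 2 [0000010]: F1=1 F2=1 -> 0
  row 3 [0000011]: F1=1 F2=1 -> 0
  row 4 [0000100]: F1=1 F2=1 -> 0
  (every remaining row is evaluated the same way; all 128 results are listed next)
Full result column, 8 rows per line (p,q,r,s fixed per line; t,u,v runs 000..111 left to right):
  rows 0-7 [p,q,r,s=0000]: 00000000  (ones: 0)
  rows 8-15 [p,q,r,s=0001]: 11111111  (ones: 8)
  rows 16-23 [p,q,r,s=0010]: 00000000  (ones: 0)
  rows 24-31 [p,q,r,s=0011]: 11111111  (ones: 8)
  rows 32-39 [p,q,r,s=0100]: 01000100  (ones: 2)
  rows 40-47 [p,q,r,s=0101]: 10101010  (ones: 4)
  rows 48-55 [p,q,r,s=0110]: 11101110  (ones: 6)
  rows 56-63 [p,q,r,s=0111]: 11111111  (ones: 8)
  rows 64-71 [p,q,r,s=1000]: 00000000  (ones: 0)
  rows 72-79 [p,q,r,s=1001]: 00000000  (ones: 0)
  rows 80-87 [p,q,r,s=1010]: 00000000  (ones: 0)
  rows 88-95 [p,q,r,s=1011]: 11111111  (ones: 8)
  rows 96-103 [p,q,r,s=1100]: 10111011  (ones: 6)
  rows 104-111 [p,q,r,s=1101]: 01010101  (ones: 4)
  rows 112-119 [p,q,r,s=1110]: 11101110  (ones: 6)
  rows 120-127 [p,q,r,s=1111]: 11111111  (ones: 8)
Disagreements = 0+8+0+8+2+4+6+8+0+0+0+8+6+4+6+8 = 68

68


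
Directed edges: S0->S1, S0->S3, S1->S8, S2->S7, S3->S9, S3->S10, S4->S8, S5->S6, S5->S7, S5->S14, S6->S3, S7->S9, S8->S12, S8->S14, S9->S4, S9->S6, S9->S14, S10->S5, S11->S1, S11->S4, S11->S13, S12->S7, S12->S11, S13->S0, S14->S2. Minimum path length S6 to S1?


BFS layer-by-layer from S6:
  dist 0: {S6}
  dist 1: {S3}
  dist 2: {S9, S10}
  dist 3: {S4, S5, S14}
  dist 4: {S2, S7, S8}
  dist 5: {S12}
  dist 6: {S11}
  dist 7: {S1, S13}
  -> S1 reached at distance 7
Shortest path length = 7

7


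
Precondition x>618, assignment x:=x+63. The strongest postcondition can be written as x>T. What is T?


Formula: sp(P, x:=E) = exists old_x. (x = E[old_x/x]) AND P[old_x/x] (old_x is the value of x before the assignment; eliminate old_x by solving x = E[old_x/x] for old_x)
Step 1: Precondition P: x>618, i.e. old_x > 618
Step 2: Assignment gives x = old_x + 63, so old_x = x - 63
Step 3: Substitute into P: x - 63 > 618
Step 4: Simplify: x > 618+63 = 681

681


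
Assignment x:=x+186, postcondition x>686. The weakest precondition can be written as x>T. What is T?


Formula: wp(x:=E, P) = P[E/x] (substitute E for x in postcondition)
Step 1: Postcondition: x>686
Step 2: Substitute x+186 for x: x+186>686
Step 3: Solve for x: x > 686-186 = 500

500


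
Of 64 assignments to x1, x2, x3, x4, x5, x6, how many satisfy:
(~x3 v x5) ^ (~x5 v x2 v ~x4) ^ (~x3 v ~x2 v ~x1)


CNF with 3 clauses over 6 vars (64 assignments).
An assignment satisfies CNF iff every clause has >=1 true literal.
Check each row (bits = x1,x2,x3,x4,x5,x6; clause T/F shown):
  row 0 [000000]: clauses=TTT -> 1
  row 1 [000001]: clauses=TTT -> 1
  row 2 [000010]: clauses=TTT -> 1
  row 3 [000011]: clauses=TTT -> 1
  row 4 [000100]: clauses=TTT -> 1
  (every remaining row is evaluated the same way; all 64 results are listed next)
Full result column, 8 rows per line (x1,x2,x3 fixed per line; x4,x5,x6 runs 000..111 left to right):
  rows 0-7 [x1,x2,x3=000]: 11111100  (ones: 6)
  rows 8-15 [x1,x2,x3=001]: 00110000  (ones: 2)
  rows 16-23 [x1,x2,x3=010]: 11111111  (ones: 8)
  rows 24-31 [x1,x2,x3=011]: 00110011  (ones: 4)
  rows 32-39 [x1,x2,x3=100]: 11111100  (ones: 6)
  rows 40-47 [x1,x2,x3=101]: 00110000  (ones: 2)
  rows 48-55 [x1,x2,x3=110]: 11111111  (ones: 8)
  rows 56-63 [x1,x2,x3=111]: 00000000  (ones: 0)
Satisfying assignments = 6+2+8+4+6+2+8+0 = 36

36


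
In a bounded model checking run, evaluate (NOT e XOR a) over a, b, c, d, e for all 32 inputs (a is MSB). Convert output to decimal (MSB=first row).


Formula: (NOT e XOR a) over a, b, c, d, e (32 rows)
Evaluate each row (bits = a,b,c,d,e, MSB first):
  row 0 [00000]: (NOT 0 XOR 0) -> 1
  row 1 [00001]: (NOT 1 XOR 0) -> 0
  row 2 [00010]: (NOT 0 XOR 0) -> 1
  row 3 [00011]: (NOT 1 XOR 0) -> 0
  row 4 [00100]: (NOT 0 XOR 0) -> 1
  row 5 [00101]: (NOT 1 XOR 0) -> 0
  row 6 [00110]: (NOT 0 XOR 0) -> 1
  row 7 [00111]: (NOT 1 XOR 0) -> 0
  row 8 [01000]: (NOT 0 XOR 0) -> 1
  row 9 [01001]: (NOT 1 XOR 0) -> 0
  row 10 [01010]: (NOT 0 XOR 0) -> 1
  row 11 [01011]: (NOT 1 XOR 0) -> 0
  row 12 [01100]: (NOT 0 XOR 0) -> 1
  row 13 [01101]: (NOT 1 XOR 0) -> 0
  row 14 [01110]: (NOT 0 XOR 0) -> 1
  row 15 [01111]: (NOT 1 XOR 0) -> 0
  row 16 [10000]: (NOT 0 XOR 1) -> 0
  row 17 [10001]: (NOT 1 XOR 1) -> 1
  row 18 [10010]: (NOT 0 XOR 1) -> 0
  row 19 [10011]: (NOT 1 XOR 1) -> 1
  row 20 [10100]: (NOT 0 XOR 1) -> 0
  row 21 [10101]: (NOT 1 XOR 1) -> 1
  row 22 [10110]: (NOT 0 XOR 1) -> 0
  row 23 [10111]: (NOT 1 XOR 1) -> 1
  row 24 [11000]: (NOT 0 XOR 1) -> 0
  row 25 [11001]: (NOT 1 XOR 1) -> 1
  row 26 [11010]: (NOT 0 XOR 1) -> 0
  row 27 [11011]: (NOT 1 XOR 1) -> 1
  row 28 [11100]: (NOT 0 XOR 1) -> 0
  row 29 [11101]: (NOT 1 XOR 1) -> 1
  row 30 [11110]: (NOT 0 XOR 1) -> 0
  row 31 [11111]: (NOT 1 XOR 1) -> 1
Full result column, 4 rows per line (a,b,c fixed per line; d,e runs 00..11 left to right):
  rows 0-3 [a,b,c=000]: 1010  = hex A
  rows 4-7 [a,b,c=001]: 1010  = hex A
  rows 8-11 [a,b,c=010]: 1010  = hex A
  rows 12-15 [a,b,c=011]: 1010  = hex A
  rows 16-19 [a,b,c=100]: 0101  = hex 5
  rows 20-23 [a,b,c=101]: 0101  = hex 5
  rows 24-27 [a,b,c=110]: 0101  = hex 5
  rows 28-31 [a,b,c=111]: 0101  = hex 5
Output column (row 0 .. row 31) = 10101010101010100101010101010101
Output column grouped in 4s = 1010 1010 1010 1010 0101 0101 0101 0101 = 0xAAAA5555
Convert to decimal digit by digit (value = value*16 + digit):
  A -> 10
  10*16 + 10 (A) = 170
  170*16 + 10 (A) = 2730
  2730*16 + 10 (A) = 43690
  43690*16 + 5 = 699045
  699045*16 + 5 = 11184725
  11184725*16 + 5 = 178955605
  178955605*16 + 5 = 2863289685
Decimal = 2863289685

2863289685


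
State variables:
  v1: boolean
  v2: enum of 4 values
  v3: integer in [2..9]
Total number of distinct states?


State space = product of domain sizes of all variables.
Domain sizes:
  v1 (boolean): 2
  v2 (enum of 4 values): 4
  v3 (integer in [2..9]): 8
Product = 2 * 4 * 8 = 64

64


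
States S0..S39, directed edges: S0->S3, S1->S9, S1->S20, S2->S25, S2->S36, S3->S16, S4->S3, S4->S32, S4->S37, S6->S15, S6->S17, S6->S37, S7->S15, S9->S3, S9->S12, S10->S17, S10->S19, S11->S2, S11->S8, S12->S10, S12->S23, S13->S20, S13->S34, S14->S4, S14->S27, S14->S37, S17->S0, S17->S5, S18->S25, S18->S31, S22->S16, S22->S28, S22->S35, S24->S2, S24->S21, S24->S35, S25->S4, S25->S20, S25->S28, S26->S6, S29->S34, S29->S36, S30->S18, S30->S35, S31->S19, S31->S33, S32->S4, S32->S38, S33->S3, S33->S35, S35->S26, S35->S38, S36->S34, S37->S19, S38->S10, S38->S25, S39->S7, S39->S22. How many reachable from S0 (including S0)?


BFS from S0:
  layer 0: {S0}
  layer 1: {S3}
  layer 2: {S16}
Reachable set: {S0, S3, S16}
Count = 3

3


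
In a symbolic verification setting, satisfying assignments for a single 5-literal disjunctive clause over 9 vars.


Step 1: Total=2^9=512
Step 2: Unsat when all 5 false: 2^4=16
Step 3: Sat=512-16=496

496


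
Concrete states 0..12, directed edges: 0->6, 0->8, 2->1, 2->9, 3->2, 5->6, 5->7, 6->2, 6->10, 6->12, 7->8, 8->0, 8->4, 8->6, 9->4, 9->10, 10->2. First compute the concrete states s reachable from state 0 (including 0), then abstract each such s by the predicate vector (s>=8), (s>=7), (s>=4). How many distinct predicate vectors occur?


BFS from 0:
Concrete reachable: {0, 1, 2, 4, 6, 8, 9, 10, 12}
Abstract via predicates (s>=8), (s>=7), (s>=4):
  (0,0,0) <- {0, 1, 2}
  (0,0,1) <- {4, 6}
  (1,1,1) <- {8, 9, 10, 12}
Distinct abstract states = 3

3


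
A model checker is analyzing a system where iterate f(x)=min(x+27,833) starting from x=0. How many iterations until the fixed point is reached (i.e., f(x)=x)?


Step 1: x=0, cap=833, increment=27
Step 2: x grows by 27 each step until capped at 833; fixed point is x=833
Step 3: iterations = ceil(833/27) = 31

31


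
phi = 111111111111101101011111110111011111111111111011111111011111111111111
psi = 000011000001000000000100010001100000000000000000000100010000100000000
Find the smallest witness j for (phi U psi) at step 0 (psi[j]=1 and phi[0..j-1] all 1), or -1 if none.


(phi U psi) at 0: need smallest j with psi[j]=1 and phi[i]=1 for all i in [0,j).
Scan from step 0:
  step 0: phi=1, psi=0 -> continue
  step 1: phi=1, psi=0 -> continue
  step 2: phi=1, psi=0 -> continue
  step 3: phi=1, psi=0 -> continue
  step 4: psi=1 and phi held for [0,4) -> witness found
Witness step = 4

4


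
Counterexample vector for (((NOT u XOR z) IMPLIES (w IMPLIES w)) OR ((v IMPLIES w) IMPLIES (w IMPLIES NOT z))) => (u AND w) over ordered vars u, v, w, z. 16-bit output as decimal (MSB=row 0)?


F1 = (((NOT u XOR z) IMPLIES (w IMPLIES w)) OR ((v IMPLIES w) IMPLIES (w IMPLIES NOT z)))
F2 = (u AND w)
Counterexample to F1=>F2 is where F1=1 and F2=0.
Evaluate each row (bits = u,v,w,z, MSB first):
  row 0 [0000]: F1=1 F2=0 -> F1&~F2 -> 1
  row 1 [0001]: F1=1 F2=0 -> F1&~F2 -> 1
  row 2 [0010]: F1=1 F2=0 -> F1&~F2 -> 1
  row 3 [0011]: F1=1 F2=0 -> F1&~F2 -> 1
  row 4 [0100]: F1=1 F2=0 -> F1&~F2 -> 1
  row 5 [0101]: F1=1 F2=0 -> F1&~F2 -> 1
  row 6 [0110]: F1=1 F2=0 -> F1&~F2 -> 1
  row 7 [0111]: F1=1 F2=0 -> F1&~F2 -> 1
  row 8 [1000]: F1=1 F2=0 -> F1&~F2 -> 1
  row 9 [1001]: F1=1 F2=0 -> F1&~F2 -> 1
  row 10 [1010]: F1=1 F2=1 -> F1&~F2 -> 0
  row 11 [1011]: F1=1 F2=1 -> F1&~F2 -> 0
  row 12 [1100]: F1=1 F2=0 -> F1&~F2 -> 1
  row 13 [1101]: F1=1 F2=0 -> F1&~F2 -> 1
  row 14 [1110]: F1=1 F2=1 -> F1&~F2 -> 0
  row 15 [1111]: F1=1 F2=1 -> F1&~F2 -> 0
Full result column, 4 rows per line (u,v fixed per line; w,z runs 00..11 left to right):
  rows 0-3 [u,v=00]: 1111  = hex F
  rows 4-7 [u,v=01]: 1111  = hex F
  rows 8-11 [u,v=10]: 1100  = hex C
  rows 12-15 [u,v=11]: 1100  = hex C
Counterexample vector (row 0 .. row 15) = 1111111111001100
Output column grouped in 4s = 1111 1111 1100 1100 = 0xFFCC
Convert to decimal digit by digit (value = value*16 + digit):
  F -> 15
  15*16 + 15 (F) = 255
  255*16 + 12 (C) = 4092
  4092*16 + 12 (C) = 65484
Decimal = 65484

65484


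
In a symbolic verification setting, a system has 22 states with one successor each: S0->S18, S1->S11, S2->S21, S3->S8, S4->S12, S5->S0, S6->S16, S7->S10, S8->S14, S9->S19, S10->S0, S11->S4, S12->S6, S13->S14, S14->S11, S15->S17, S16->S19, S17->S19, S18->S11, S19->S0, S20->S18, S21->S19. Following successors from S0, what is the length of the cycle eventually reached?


Trace from S0 until a state repeats:
  S0 -> S18 -> S11 -> S4 -> S12 -> S6 -> S16 -> S19 -> S0
S0 first seen at step 0, revisited at step 8.
Cycle length = 8 - 0 = 8

8


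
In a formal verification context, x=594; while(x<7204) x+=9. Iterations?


Step 1: x goes from 594 toward 7204 by 9; the body runs while x<7204, so iterations = ceil((bound-start)/step)
Step 2: Distance=6610
Step 3: ceil(6610/9)=735

735


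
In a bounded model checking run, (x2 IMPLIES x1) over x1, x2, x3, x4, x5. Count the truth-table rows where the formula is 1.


Formula: (x2 IMPLIES x1) over 5 vars (32 rows)
Evaluate each row (x1, x2, x3, x4, x5 as bits, MSB first):
  row 0 [00000]: (0 IMPLIES 0) -> 1
  row 1 [00001]: (0 IMPLIES 0) -> 1
  row 2 [00010]: (0 IMPLIES 0) -> 1
  row 3 [00011]: (0 IMPLIES 0) -> 1
  row 4 [00100]: (0 IMPLIES 0) -> 1
  row 5 [00101]: (0 IMPLIES 0) -> 1
  row 6 [00110]: (0 IMPLIES 0) -> 1
  row 7 [00111]: (0 IMPLIES 0) -> 1
  row 8 [01000]: (1 IMPLIES 0) -> 0
  row 9 [01001]: (1 IMPLIES 0) -> 0
  row 10 [01010]: (1 IMPLIES 0) -> 0
  row 11 [01011]: (1 IMPLIES 0) -> 0
  row 12 [01100]: (1 IMPLIES 0) -> 0
  row 13 [01101]: (1 IMPLIES 0) -> 0
  row 14 [01110]: (1 IMPLIES 0) -> 0
  row 15 [01111]: (1 IMPLIES 0) -> 0
  row 16 [10000]: (0 IMPLIES 1) -> 1
  row 17 [10001]: (0 IMPLIES 1) -> 1
  row 18 [10010]: (0 IMPLIES 1) -> 1
  row 19 [10011]: (0 IMPLIES 1) -> 1
  row 20 [10100]: (0 IMPLIES 1) -> 1
  row 21 [10101]: (0 IMPLIES 1) -> 1
  row 22 [10110]: (0 IMPLIES 1) -> 1
  row 23 [10111]: (0 IMPLIES 1) -> 1
  row 24 [11000]: (1 IMPLIES 1) -> 1
  row 25 [11001]: (1 IMPLIES 1) -> 1
  row 26 [11010]: (1 IMPLIES 1) -> 1
  row 27 [11011]: (1 IMPLIES 1) -> 1
  row 28 [11100]: (1 IMPLIES 1) -> 1
  row 29 [11101]: (1 IMPLIES 1) -> 1
  row 30 [11110]: (1 IMPLIES 1) -> 1
  row 31 [11111]: (1 IMPLIES 1) -> 1
Full result column, 8 rows per line (x1,x2 fixed per line; x3,x4,x5 runs 000..111 left to right):
  rows 0-7 [x1,x2=00]: 11111111  (ones: 8)
  rows 8-15 [x1,x2=01]: 00000000  (ones: 0)
  rows 16-23 [x1,x2=10]: 11111111  (ones: 8)
  rows 24-31 [x1,x2=11]: 11111111  (ones: 8)
Count of 1-rows = 8+0+8+8 = 24

24


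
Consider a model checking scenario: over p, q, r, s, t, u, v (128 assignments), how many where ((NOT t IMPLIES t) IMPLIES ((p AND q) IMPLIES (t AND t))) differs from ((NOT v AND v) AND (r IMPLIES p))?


F1 = ((NOT t IMPLIES t) IMPLIES ((p AND q) IMPLIES (t AND t)))
F2 = ((NOT v AND v) AND (r IMPLIES p))
Evaluate both on each of 128 rows (bits = p,q,r,s,t,u,v):
  row 0 [0000000]: F1=1 F2=0 (differ) -> 1
  row 1 [0000001]: F1=1 F2=0 (differ) -> 1
  row 2 [0000010]: F1=1 F2=0 (differ) -> 1
  row 3 [0000011]: F1=1 F2=0 (differ) -> 1
  row 4 [0000100]: F1=1 F2=0 (differ) -> 1
  (every remaining row is evaluated the same way; all 128 results are listed next)
Full result column, 8 rows per line (p,q,r,s fixed per line; t,u,v runs 000..111 left to right):
  rows 0-7 [p,q,r,s=0000]: 11111111  (ones: 8)
  rows 8-15 [p,q,r,s=0001]: 11111111  (ones: 8)
  rows 16-23 [p,q,r,s=0010]: 11111111  (ones: 8)
  rows 24-31 [p,q,r,s=0011]: 11111111  (ones: 8)
  rows 32-39 [p,q,r,s=0100]: 11111111  (ones: 8)
  rows 40-47 [p,q,r,s=0101]: 11111111  (ones: 8)
  rows 48-55 [p,q,r,s=0110]: 11111111  (ones: 8)
  rows 56-63 [p,q,r,s=0111]: 11111111  (ones: 8)
  rows 64-71 [p,q,r,s=1000]: 11111111  (ones: 8)
  rows 72-79 [p,q,r,s=1001]: 11111111  (ones: 8)
  rows 80-87 [p,q,r,s=1010]: 11111111  (ones: 8)
  rows 88-95 [p,q,r,s=1011]: 11111111  (ones: 8)
  rows 96-103 [p,q,r,s=1100]: 11111111  (ones: 8)
  rows 104-111 [p,q,r,s=1101]: 11111111  (ones: 8)
  rows 112-119 [p,q,r,s=1110]: 11111111  (ones: 8)
  rows 120-127 [p,q,r,s=1111]: 11111111  (ones: 8)
Disagreements = 8+8+8+8+8+8+8+8+8+8+8+8+8+8+8+8 = 128

128


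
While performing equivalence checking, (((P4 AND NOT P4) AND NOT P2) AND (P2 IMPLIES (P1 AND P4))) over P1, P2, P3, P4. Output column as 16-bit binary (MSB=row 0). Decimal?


Formula: (((P4 AND NOT P4) AND NOT P2) AND (P2 IMPLIES (P1 AND P4))) over P1, P2, P3, P4 (16 rows)
Evaluate each row (bits = P1,P2,P3,P4, MSB first):
  row 0 [0000]: (((0 AND NOT 0) AND NOT 0) AND (0 IMPLIES (0 AND 0))) -> 0
  row 1 [0001]: (((1 AND NOT 1) AND NOT 0) AND (0 IMPLIES (0 AND 1))) -> 0
  row 2 [0010]: (((0 AND NOT 0) AND NOT 0) AND (0 IMPLIES (0 AND 0))) -> 0
  row 3 [0011]: (((1 AND NOT 1) AND NOT 0) AND (0 IMPLIES (0 AND 1))) -> 0
  row 4 [0100]: (((0 AND NOT 0) AND NOT 1) AND (1 IMPLIES (0 AND 0))) -> 0
  row 5 [0101]: (((1 AND NOT 1) AND NOT 1) AND (1 IMPLIES (0 AND 1))) -> 0
  row 6 [0110]: (((0 AND NOT 0) AND NOT 1) AND (1 IMPLIES (0 AND 0))) -> 0
  row 7 [0111]: (((1 AND NOT 1) AND NOT 1) AND (1 IMPLIES (0 AND 1))) -> 0
  row 8 [1000]: (((0 AND NOT 0) AND NOT 0) AND (0 IMPLIES (1 AND 0))) -> 0
  row 9 [1001]: (((1 AND NOT 1) AND NOT 0) AND (0 IMPLIES (1 AND 1))) -> 0
  row 10 [1010]: (((0 AND NOT 0) AND NOT 0) AND (0 IMPLIES (1 AND 0))) -> 0
  row 11 [1011]: (((1 AND NOT 1) AND NOT 0) AND (0 IMPLIES (1 AND 1))) -> 0
  row 12 [1100]: (((0 AND NOT 0) AND NOT 1) AND (1 IMPLIES (1 AND 0))) -> 0
  row 13 [1101]: (((1 AND NOT 1) AND NOT 1) AND (1 IMPLIES (1 AND 1))) -> 0
  row 14 [1110]: (((0 AND NOT 0) AND NOT 1) AND (1 IMPLIES (1 AND 0))) -> 0
  row 15 [1111]: (((1 AND NOT 1) AND NOT 1) AND (1 IMPLIES (1 AND 1))) -> 0
Full result column, 4 rows per line (P1,P2 fixed per line; P3,P4 runs 00..11 left to right):
  rows 0-3 [P1,P2=00]: 0000  = hex 0
  rows 4-7 [P1,P2=01]: 0000  = hex 0
  rows 8-11 [P1,P2=10]: 0000  = hex 0
  rows 12-15 [P1,P2=11]: 0000  = hex 0
Output column (row 0 .. row 15) = 0000000000000000
Output column grouped in 4s = 0000 0000 0000 0000 = 0x0000
Convert to decimal digit by digit (value = value*16 + digit):
  0 -> 0
  0*16 + 0 = 0
  0*16 + 0 = 0
  0*16 + 0 = 0
Decimal = 0

0


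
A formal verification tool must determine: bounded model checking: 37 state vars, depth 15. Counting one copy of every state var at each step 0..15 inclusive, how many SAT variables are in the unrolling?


BMC unrolls to depth k, creating one copy of each state var for steps 0..k.
Step count = 15 + 1 = 16 (steps 0 through 15)
Vars per step = 37
Total = 37 * 16 = 592

592


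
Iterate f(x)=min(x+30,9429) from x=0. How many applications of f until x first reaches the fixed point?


Step 1: x=0, cap=9429, increment=30
Step 2: x grows by 30 each step until capped at 9429; fixed point is x=9429
Step 3: iterations = ceil(9429/30) = 315

315


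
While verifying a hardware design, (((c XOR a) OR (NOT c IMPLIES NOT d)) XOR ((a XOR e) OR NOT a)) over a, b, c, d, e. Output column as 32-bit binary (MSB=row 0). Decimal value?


Formula: (((c XOR a) OR (NOT c IMPLIES NOT d)) XOR ((a XOR e) OR NOT a)) over a, b, c, d, e (32 rows)
Evaluate each row (bits = a,b,c,d,e, MSB first):
  row 0 [00000]: (((0 XOR 0) OR (NOT 0 IMPLIES NOT 0)) XOR ((0 XOR 0) OR NOT 0)) -> 0
  row 1 [00001]: (((0 XOR 0) OR (NOT 0 IMPLIES NOT 0)) XOR ((0 XOR 1) OR NOT 0)) -> 0
  row 2 [00010]: (((0 XOR 0) OR (NOT 0 IMPLIES NOT 1)) XOR ((0 XOR 0) OR NOT 0)) -> 1
  row 3 [00011]: (((0 XOR 0) OR (NOT 0 IMPLIES NOT 1)) XOR ((0 XOR 1) OR NOT 0)) -> 1
  row 4 [00100]: (((1 XOR 0) OR (NOT 1 IMPLIES NOT 0)) XOR ((0 XOR 0) OR NOT 0)) -> 0
  row 5 [00101]: (((1 XOR 0) OR (NOT 1 IMPLIES NOT 0)) XOR ((0 XOR 1) OR NOT 0)) -> 0
  row 6 [00110]: (((1 XOR 0) OR (NOT 1 IMPLIES NOT 1)) XOR ((0 XOR 0) OR NOT 0)) -> 0
  row 7 [00111]: (((1 XOR 0) OR (NOT 1 IMPLIES NOT 1)) XOR ((0 XOR 1) OR NOT 0)) -> 0
  row 8 [01000]: (((0 XOR 0) OR (NOT 0 IMPLIES NOT 0)) XOR ((0 XOR 0) OR NOT 0)) -> 0
  row 9 [01001]: (((0 XOR 0) OR (NOT 0 IMPLIES NOT 0)) XOR ((0 XOR 1) OR NOT 0)) -> 0
  row 10 [01010]: (((0 XOR 0) OR (NOT 0 IMPLIES NOT 1)) XOR ((0 XOR 0) OR NOT 0)) -> 1
  row 11 [01011]: (((0 XOR 0) OR (NOT 0 IMPLIES NOT 1)) XOR ((0 XOR 1) OR NOT 0)) -> 1
  row 12 [01100]: (((1 XOR 0) OR (NOT 1 IMPLIES NOT 0)) XOR ((0 XOR 0) OR NOT 0)) -> 0
  row 13 [01101]: (((1 XOR 0) OR (NOT 1 IMPLIES NOT 0)) XOR ((0 XOR 1) OR NOT 0)) -> 0
  row 14 [01110]: (((1 XOR 0) OR (NOT 1 IMPLIES NOT 1)) XOR ((0 XOR 0) OR NOT 0)) -> 0
  row 15 [01111]: (((1 XOR 0) OR (NOT 1 IMPLIES NOT 1)) XOR ((0 XOR 1) OR NOT 0)) -> 0
  row 16 [10000]: (((0 XOR 1) OR (NOT 0 IMPLIES NOT 0)) XOR ((1 XOR 0) OR NOT 1)) -> 0
  row 17 [10001]: (((0 XOR 1) OR (NOT 0 IMPLIES NOT 0)) XOR ((1 XOR 1) OR NOT 1)) -> 1
  row 18 [10010]: (((0 XOR 1) OR (NOT 0 IMPLIES NOT 1)) XOR ((1 XOR 0) OR NOT 1)) -> 0
  row 19 [10011]: (((0 XOR 1) OR (NOT 0 IMPLIES NOT 1)) XOR ((1 XOR 1) OR NOT 1)) -> 1
  row 20 [10100]: (((1 XOR 1) OR (NOT 1 IMPLIES NOT 0)) XOR ((1 XOR 0) OR NOT 1)) -> 0
  row 21 [10101]: (((1 XOR 1) OR (NOT 1 IMPLIES NOT 0)) XOR ((1 XOR 1) OR NOT 1)) -> 1
  row 22 [10110]: (((1 XOR 1) OR (NOT 1 IMPLIES NOT 1)) XOR ((1 XOR 0) OR NOT 1)) -> 0
  row 23 [10111]: (((1 XOR 1) OR (NOT 1 IMPLIES NOT 1)) XOR ((1 XOR 1) OR NOT 1)) -> 1
  row 24 [11000]: (((0 XOR 1) OR (NOT 0 IMPLIES NOT 0)) XOR ((1 XOR 0) OR NOT 1)) -> 0
  row 25 [11001]: (((0 XOR 1) OR (NOT 0 IMPLIES NOT 0)) XOR ((1 XOR 1) OR NOT 1)) -> 1
  row 26 [11010]: (((0 XOR 1) OR (NOT 0 IMPLIES NOT 1)) XOR ((1 XOR 0) OR NOT 1)) -> 0
  row 27 [11011]: (((0 XOR 1) OR (NOT 0 IMPLIES NOT 1)) XOR ((1 XOR 1) OR NOT 1)) -> 1
  row 28 [11100]: (((1 XOR 1) OR (NOT 1 IMPLIES NOT 0)) XOR ((1 XOR 0) OR NOT 1)) -> 0
  row 29 [11101]: (((1 XOR 1) OR (NOT 1 IMPLIES NOT 0)) XOR ((1 XOR 1) OR NOT 1)) -> 1
  row 30 [11110]: (((1 XOR 1) OR (NOT 1 IMPLIES NOT 1)) XOR ((1 XOR 0) OR NOT 1)) -> 0
  row 31 [11111]: (((1 XOR 1) OR (NOT 1 IMPLIES NOT 1)) XOR ((1 XOR 1) OR NOT 1)) -> 1
Full result column, 4 rows per line (a,b,c fixed per line; d,e runs 00..11 left to right):
  rows 0-3 [a,b,c=000]: 0011  = hex 3
  rows 4-7 [a,b,c=001]: 0000  = hex 0
  rows 8-11 [a,b,c=010]: 0011  = hex 3
  rows 12-15 [a,b,c=011]: 0000  = hex 0
  rows 16-19 [a,b,c=100]: 0101  = hex 5
  rows 20-23 [a,b,c=101]: 0101  = hex 5
  rows 24-27 [a,b,c=110]: 0101  = hex 5
  rows 28-31 [a,b,c=111]: 0101  = hex 5
Output column (row 0 .. row 31) = 00110000001100000101010101010101
Output column grouped in 4s = 0011 0000 0011 0000 0101 0101 0101 0101 = 0x30305555
Convert to decimal digit by digit (value = value*16 + digit):
  3 -> 3
  3*16 + 0 = 48
  48*16 + 3 = 771
  771*16 + 0 = 12336
  12336*16 + 5 = 197381
  197381*16 + 5 = 3158101
  3158101*16 + 5 = 50529621
  50529621*16 + 5 = 808473941
Decimal = 808473941

808473941


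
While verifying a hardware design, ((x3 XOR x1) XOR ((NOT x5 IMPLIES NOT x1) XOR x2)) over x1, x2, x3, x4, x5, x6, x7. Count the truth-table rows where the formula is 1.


Formula: ((x3 XOR x1) XOR ((NOT x5 IMPLIES NOT x1) XOR x2)) over 7 vars (128 rows)
Evaluate each row (x1, x2, x3, x4, x5, x6, x7 as bits, MSB first):
  row 0 [0000000]: ((0 XOR 0) XOR ((NOT 0 IMPLIES NOT 0) XOR 0)) -> 1
  row 1 [0000001]: ((0 XOR 0) XOR ((NOT 0 IMPLIES NOT 0) XOR 0)) -> 1
  row 2 [0000010]: ((0 XOR 0) XOR ((NOT 0 IMPLIES NOT 0) XOR 0)) -> 1
  row 3 [0000011]: ((0 XOR 0) XOR ((NOT 0 IMPLIES NOT 0) XOR 0)) -> 1
  row 4 [0000100]: ((0 XOR 0) XOR ((NOT 1 IMPLIES NOT 0) XOR 0)) -> 1
  (every remaining row is evaluated the same way; all 128 results are listed next)
Full result column, 8 rows per line (x1,x2,x3,x4 fixed per line; x5,x6,x7 runs 000..111 left to right):
  rows 0-7 [x1,x2,x3,x4=0000]: 11111111  (ones: 8)
  rows 8-15 [x1,x2,x3,x4=0001]: 11111111  (ones: 8)
  rows 16-23 [x1,x2,x3,x4=0010]: 00000000  (ones: 0)
  rows 24-31 [x1,x2,x3,x4=0011]: 00000000  (ones: 0)
  rows 32-39 [x1,x2,x3,x4=0100]: 00000000  (ones: 0)
  rows 40-47 [x1,x2,x3,x4=0101]: 00000000  (ones: 0)
  rows 48-55 [x1,x2,x3,x4=0110]: 11111111  (ones: 8)
  rows 56-63 [x1,x2,x3,x4=0111]: 11111111  (ones: 8)
  rows 64-71 [x1,x2,x3,x4=1000]: 11110000  (ones: 4)
  rows 72-79 [x1,x2,x3,x4=1001]: 11110000  (ones: 4)
  rows 80-87 [x1,x2,x3,x4=1010]: 00001111  (ones: 4)
  rows 88-95 [x1,x2,x3,x4=1011]: 00001111  (ones: 4)
  rows 96-103 [x1,x2,x3,x4=1100]: 00001111  (ones: 4)
  rows 104-111 [x1,x2,x3,x4=1101]: 00001111  (ones: 4)
  rows 112-119 [x1,x2,x3,x4=1110]: 11110000  (ones: 4)
  rows 120-127 [x1,x2,x3,x4=1111]: 11110000  (ones: 4)
Count of 1-rows = 8+8+0+0+0+0+8+8+4+4+4+4+4+4+4+4 = 64

64


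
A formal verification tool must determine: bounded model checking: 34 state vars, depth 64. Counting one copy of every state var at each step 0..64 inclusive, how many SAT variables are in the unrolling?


BMC unrolls to depth k, creating one copy of each state var for steps 0..k.
Step count = 64 + 1 = 65 (steps 0 through 64)
Vars per step = 34
Total = 34 * 65 = 2210

2210


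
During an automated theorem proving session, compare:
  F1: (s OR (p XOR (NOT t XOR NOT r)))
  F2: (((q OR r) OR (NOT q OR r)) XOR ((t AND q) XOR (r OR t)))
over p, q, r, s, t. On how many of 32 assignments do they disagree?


F1 = (s OR (p XOR (NOT t XOR NOT r)))
F2 = (((q OR r) OR (NOT q OR r)) XOR ((t AND q) XOR (r OR t)))
Evaluate both on each of 32 rows (bits = p,q,r,s,t):
  row 0 [00000]: F1=0 F2=1 (differ) -> 1
  row 1 [00001]: F1=1 F2=0 (differ) -> 1
  row 2 [00010]: F1=1 F2=1 -> 0
  row 3 [00011]: F1=1 F2=0 (differ) -> 1
  row 4 [00100]: F1=1 F2=0 (differ) -> 1
  row 5 [00101]: F1=0 F2=0 -> 0
  row 6 [00110]: F1=1 F2=0 (differ) -> 1
  row 7 [00111]: F1=1 F2=0 (differ) -> 1
  row 8 [01000]: F1=0 F2=1 (differ) -> 1
  row 9 [01001]: F1=1 F2=1 -> 0
  row 10 [01010]: F1=1 F2=1 -> 0
  row 11 [01011]: F1=1 F2=1 -> 0
  row 12 [01100]: F1=1 F2=0 (differ) -> 1
  row 13 [01101]: F1=0 F2=1 (differ) -> 1
  row 14 [01110]: F1=1 F2=0 (differ) -> 1
  row 15 [01111]: F1=1 F2=1 -> 0
  row 16 [10000]: F1=1 F2=1 -> 0
  row 17 [10001]: F1=0 F2=0 -> 0
  row 18 [10010]: F1=1 F2=1 -> 0
  row 19 [10011]: F1=1 F2=0 (differ) -> 1
  row 20 [10100]: F1=0 F2=0 -> 0
  row 21 [10101]: F1=1 F2=0 (differ) -> 1
  row 22 [10110]: F1=1 F2=0 (differ) -> 1
  row 23 [10111]: F1=1 F2=0 (differ) -> 1
  row 24 [11000]: F1=1 F2=1 -> 0
  row 25 [11001]: F1=0 F2=1 (differ) -> 1
  row 26 [11010]: F1=1 F2=1 -> 0
  row 27 [11011]: F1=1 F2=1 -> 0
  row 28 [11100]: F1=0 F2=0 -> 0
  row 29 [11101]: F1=1 F2=1 -> 0
  row 30 [11110]: F1=1 F2=0 (differ) -> 1
  row 31 [11111]: F1=1 F2=1 -> 0
Full result column, 8 rows per line (p,q fixed per line; r,s,t runs 000..111 left to right):
  rows 0-7 [p,q=00]: 11011011  (ones: 6)
  rows 8-15 [p,q=01]: 10001110  (ones: 4)
  rows 16-23 [p,q=10]: 00010111  (ones: 4)
  rows 24-31 [p,q=11]: 01000010  (ones: 2)
Disagreements = 6+4+4+2 = 16

16


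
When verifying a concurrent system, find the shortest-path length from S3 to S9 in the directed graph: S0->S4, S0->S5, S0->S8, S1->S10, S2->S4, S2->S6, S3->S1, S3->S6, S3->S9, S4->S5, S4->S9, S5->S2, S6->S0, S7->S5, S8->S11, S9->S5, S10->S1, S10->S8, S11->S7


BFS layer-by-layer from S3:
  dist 0: {S3}
  dist 1: {S1, S6, S9}
  -> S9 reached at distance 1
Shortest path length = 1

1


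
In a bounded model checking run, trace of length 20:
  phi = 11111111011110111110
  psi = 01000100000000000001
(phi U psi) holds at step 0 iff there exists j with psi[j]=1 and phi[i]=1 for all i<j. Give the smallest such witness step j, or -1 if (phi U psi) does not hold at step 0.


(phi U psi) at 0: need smallest j with psi[j]=1 and phi[i]=1 for all i in [0,j).
Scan from step 0:
  step 0: phi=1, psi=0 -> continue
  step 1: psi=1 and phi held for [0,1) -> witness found
Witness step = 1

1


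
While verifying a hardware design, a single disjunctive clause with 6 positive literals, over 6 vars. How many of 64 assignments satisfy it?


Step 1: Total=2^6=64
Step 2: Unsat when all 6 false: 2^0=1
Step 3: Sat=64-1=63

63


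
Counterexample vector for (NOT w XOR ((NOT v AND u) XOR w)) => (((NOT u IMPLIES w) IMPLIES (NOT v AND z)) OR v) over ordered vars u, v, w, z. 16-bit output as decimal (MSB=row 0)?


F1 = (NOT w XOR ((NOT v AND u) XOR w))
F2 = (((NOT u IMPLIES w) IMPLIES (NOT v AND z)) OR v)
Counterexample to F1=>F2 is where F1=1 and F2=0.
Evaluate each row (bits = u,v,w,z, MSB first):
  row 0 [0000]: F1=1 F2=1 -> F1&~F2 -> 0
  row 1 [0001]: F1=1 F2=1 -> F1&~F2 -> 0
  row 2 [0010]: F1=1 F2=0 -> F1&~F2 -> 1
  row 3 [0011]: F1=1 F2=1 -> F1&~F2 -> 0
  row 4 [0100]: F1=1 F2=1 -> F1&~F2 -> 0
  row 5 [0101]: F1=1 F2=1 -> F1&~F2 -> 0
  row 6 [0110]: F1=1 F2=1 -> F1&~F2 -> 0
  row 7 [0111]: F1=1 F2=1 -> F1&~F2 -> 0
  row 8 [1000]: F1=0 F2=0 -> F1&~F2 -> 0
  row 9 [1001]: F1=0 F2=1 -> F1&~F2 -> 0
  row 10 [1010]: F1=0 F2=0 -> F1&~F2 -> 0
  row 11 [1011]: F1=0 F2=1 -> F1&~F2 -> 0
  row 12 [1100]: F1=1 F2=1 -> F1&~F2 -> 0
  row 13 [1101]: F1=1 F2=1 -> F1&~F2 -> 0
  row 14 [1110]: F1=1 F2=1 -> F1&~F2 -> 0
  row 15 [1111]: F1=1 F2=1 -> F1&~F2 -> 0
Full result column, 4 rows per line (u,v fixed per line; w,z runs 00..11 left to right):
  rows 0-3 [u,v=00]: 0010  = hex 2
  rows 4-7 [u,v=01]: 0000  = hex 0
  rows 8-11 [u,v=10]: 0000  = hex 0
  rows 12-15 [u,v=11]: 0000  = hex 0
Counterexample vector (row 0 .. row 15) = 0010000000000000
Output column grouped in 4s = 0010 0000 0000 0000 = 0x2000
Convert to decimal digit by digit (value = value*16 + digit):
  2 -> 2
  2*16 + 0 = 32
  32*16 + 0 = 512
  512*16 + 0 = 8192
Decimal = 8192

8192


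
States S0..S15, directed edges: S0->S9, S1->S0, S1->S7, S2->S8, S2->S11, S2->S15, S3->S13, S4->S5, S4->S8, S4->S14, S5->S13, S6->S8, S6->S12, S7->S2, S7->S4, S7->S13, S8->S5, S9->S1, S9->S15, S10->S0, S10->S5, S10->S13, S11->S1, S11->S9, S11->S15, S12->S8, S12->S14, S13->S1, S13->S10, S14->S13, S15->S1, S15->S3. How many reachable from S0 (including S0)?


BFS from S0:
  layer 0: {S0}
  layer 1: {S9}
  layer 2: {S1, S15}
  layer 3: {S3, S7}
  layer 4: {S2, S4, S13}
  layer 5: {S5, S8, S10, S11, S14}
Reachable set: {S0, S1, S2, S3, S4, S5, S7, S8, S9, S10, S11, S13, S14, S15}
Count = 14

14


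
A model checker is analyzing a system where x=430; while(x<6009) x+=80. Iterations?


Step 1: x goes from 430 toward 6009 by 80; the body runs while x<6009, so iterations = ceil((bound-start)/step)
Step 2: Distance=5579
Step 3: ceil(5579/80)=70

70


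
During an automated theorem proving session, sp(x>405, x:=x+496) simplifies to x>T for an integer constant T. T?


Formula: sp(P, x:=E) = exists old_x. (x = E[old_x/x]) AND P[old_x/x] (old_x is the value of x before the assignment; eliminate old_x by solving x = E[old_x/x] for old_x)
Step 1: Precondition P: x>405, i.e. old_x > 405
Step 2: Assignment gives x = old_x + 496, so old_x = x - 496
Step 3: Substitute into P: x - 496 > 405
Step 4: Simplify: x > 405+496 = 901

901


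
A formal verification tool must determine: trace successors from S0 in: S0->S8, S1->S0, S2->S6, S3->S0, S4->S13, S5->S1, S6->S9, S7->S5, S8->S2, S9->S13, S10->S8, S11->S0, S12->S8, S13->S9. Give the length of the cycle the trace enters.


Trace from S0 until a state repeats:
  S0 -> S8 -> S2 -> S6 -> S9 -> S13 -> S9
S9 first seen at step 4, revisited at step 6.
Cycle length = 6 - 4 = 2

2


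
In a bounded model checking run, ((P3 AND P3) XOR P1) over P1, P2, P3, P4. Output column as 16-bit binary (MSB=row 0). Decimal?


Formula: ((P3 AND P3) XOR P1) over P1, P2, P3, P4 (16 rows)
Evaluate each row (bits = P1,P2,P3,P4, MSB first):
  row 0 [0000]: ((0 AND 0) XOR 0) -> 0
  row 1 [0001]: ((0 AND 0) XOR 0) -> 0
  row 2 [0010]: ((1 AND 1) XOR 0) -> 1
  row 3 [0011]: ((1 AND 1) XOR 0) -> 1
  row 4 [0100]: ((0 AND 0) XOR 0) -> 0
  row 5 [0101]: ((0 AND 0) XOR 0) -> 0
  row 6 [0110]: ((1 AND 1) XOR 0) -> 1
  row 7 [0111]: ((1 AND 1) XOR 0) -> 1
  row 8 [1000]: ((0 AND 0) XOR 1) -> 1
  row 9 [1001]: ((0 AND 0) XOR 1) -> 1
  row 10 [1010]: ((1 AND 1) XOR 1) -> 0
  row 11 [1011]: ((1 AND 1) XOR 1) -> 0
  row 12 [1100]: ((0 AND 0) XOR 1) -> 1
  row 13 [1101]: ((0 AND 0) XOR 1) -> 1
  row 14 [1110]: ((1 AND 1) XOR 1) -> 0
  row 15 [1111]: ((1 AND 1) XOR 1) -> 0
Full result column, 4 rows per line (P1,P2 fixed per line; P3,P4 runs 00..11 left to right):
  rows 0-3 [P1,P2=00]: 0011  = hex 3
  rows 4-7 [P1,P2=01]: 0011  = hex 3
  rows 8-11 [P1,P2=10]: 1100  = hex C
  rows 12-15 [P1,P2=11]: 1100  = hex C
Output column (row 0 .. row 15) = 0011001111001100
Output column grouped in 4s = 0011 0011 1100 1100 = 0x33CC
Convert to decimal digit by digit (value = value*16 + digit):
  3 -> 3
  3*16 + 3 = 51
  51*16 + 12 (C) = 828
  828*16 + 12 (C) = 13260
Decimal = 13260

13260


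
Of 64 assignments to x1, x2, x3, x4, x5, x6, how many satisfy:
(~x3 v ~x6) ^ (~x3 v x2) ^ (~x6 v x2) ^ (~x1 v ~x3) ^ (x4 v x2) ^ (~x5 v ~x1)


CNF with 6 clauses over 6 vars (64 assignments).
An assignment satisfies CNF iff every clause has >=1 true literal.
Check each row (bits = x1,x2,x3,x4,x5,x6; clause T/F shown):
  row 0 [000000]: clauses=TTTTFT -> 0
  row 1 [000001]: clauses=TTFTFT -> 0
  row 2 [000010]: clauses=TTTTFT -> 0
  row 3 [000011]: clauses=TTFTFT -> 0
  row 4 [000100]: clauses=TTTTTT -> 1
  (every remaining row is evaluated the same way; all 64 results are listed next)
Full result column, 8 rows per line (x1,x2,x3 fixed per line; x4,x5,x6 runs 000..111 left to right):
  rows 0-7 [x1,x2,x3=000]: 00001010  (ones: 2)
  rows 8-15 [x1,x2,x3=001]: 00000000  (ones: 0)
  rows 16-23 [x1,x2,x3=010]: 11111111  (ones: 8)
  rows 24-31 [x1,x2,x3=011]: 10101010  (ones: 4)
  rows 32-39 [x1,x2,x3=100]: 00001000  (ones: 1)
  rows 40-47 [x1,x2,x3=101]: 00000000  (ones: 0)
  rows 48-55 [x1,x2,x3=110]: 11001100  (ones: 4)
  rows 56-63 [x1,x2,x3=111]: 00000000  (ones: 0)
Satisfying assignments = 2+0+8+4+1+0+4+0 = 19

19
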